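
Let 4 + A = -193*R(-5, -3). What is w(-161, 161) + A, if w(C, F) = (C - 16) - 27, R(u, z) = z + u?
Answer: 1336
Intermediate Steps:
R(u, z) = u + z
w(C, F) = -43 + C (w(C, F) = (-16 + C) - 27 = -43 + C)
A = 1540 (A = -4 - 193*(-5 - 3) = -4 - 193*(-8) = -4 + 1544 = 1540)
w(-161, 161) + A = (-43 - 161) + 1540 = -204 + 1540 = 1336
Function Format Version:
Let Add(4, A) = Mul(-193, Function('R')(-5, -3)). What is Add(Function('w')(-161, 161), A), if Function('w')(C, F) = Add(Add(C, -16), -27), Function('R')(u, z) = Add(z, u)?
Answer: 1336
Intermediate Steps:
Function('R')(u, z) = Add(u, z)
Function('w')(C, F) = Add(-43, C) (Function('w')(C, F) = Add(Add(-16, C), -27) = Add(-43, C))
A = 1540 (A = Add(-4, Mul(-193, Add(-5, -3))) = Add(-4, Mul(-193, -8)) = Add(-4, 1544) = 1540)
Add(Function('w')(-161, 161), A) = Add(Add(-43, -161), 1540) = Add(-204, 1540) = 1336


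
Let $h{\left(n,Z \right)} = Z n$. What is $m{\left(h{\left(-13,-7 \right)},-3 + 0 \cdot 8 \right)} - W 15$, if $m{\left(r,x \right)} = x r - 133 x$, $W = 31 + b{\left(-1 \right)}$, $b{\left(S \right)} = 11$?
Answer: $-504$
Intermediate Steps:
$W = 42$ ($W = 31 + 11 = 42$)
$m{\left(r,x \right)} = - 133 x + r x$ ($m{\left(r,x \right)} = r x - 133 x = - 133 x + r x$)
$m{\left(h{\left(-13,-7 \right)},-3 + 0 \cdot 8 \right)} - W 15 = \left(-3 + 0 \cdot 8\right) \left(-133 - -91\right) - 42 \cdot 15 = \left(-3 + 0\right) \left(-133 + 91\right) - 630 = \left(-3\right) \left(-42\right) - 630 = 126 - 630 = -504$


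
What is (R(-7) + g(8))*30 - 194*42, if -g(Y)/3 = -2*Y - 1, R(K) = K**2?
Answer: -5148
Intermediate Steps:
g(Y) = 3 + 6*Y (g(Y) = -3*(-2*Y - 1) = -3*(-1 - 2*Y) = 3 + 6*Y)
(R(-7) + g(8))*30 - 194*42 = ((-7)**2 + (3 + 6*8))*30 - 194*42 = (49 + (3 + 48))*30 - 1*8148 = (49 + 51)*30 - 8148 = 100*30 - 8148 = 3000 - 8148 = -5148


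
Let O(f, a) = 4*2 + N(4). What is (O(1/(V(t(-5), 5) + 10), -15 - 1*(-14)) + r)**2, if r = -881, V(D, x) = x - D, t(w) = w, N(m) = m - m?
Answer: 762129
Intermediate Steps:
N(m) = 0
O(f, a) = 8 (O(f, a) = 4*2 + 0 = 8 + 0 = 8)
(O(1/(V(t(-5), 5) + 10), -15 - 1*(-14)) + r)**2 = (8 - 881)**2 = (-873)**2 = 762129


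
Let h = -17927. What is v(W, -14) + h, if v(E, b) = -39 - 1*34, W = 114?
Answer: -18000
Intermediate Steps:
v(E, b) = -73 (v(E, b) = -39 - 34 = -73)
v(W, -14) + h = -73 - 17927 = -18000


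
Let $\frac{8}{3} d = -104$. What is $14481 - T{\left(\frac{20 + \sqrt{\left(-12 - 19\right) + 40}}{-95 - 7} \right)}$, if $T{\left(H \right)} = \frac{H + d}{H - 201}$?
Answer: $\frac{297218524}{20525} \approx 14481.0$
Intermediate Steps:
$d = -39$ ($d = \frac{3}{8} \left(-104\right) = -39$)
$T{\left(H \right)} = \frac{-39 + H}{-201 + H}$ ($T{\left(H \right)} = \frac{H - 39}{H - 201} = \frac{-39 + H}{-201 + H}$)
$14481 - T{\left(\frac{20 + \sqrt{\left(-12 - 19\right) + 40}}{-95 - 7} \right)} = 14481 - \frac{-39 + \frac{20 + \sqrt{\left(-12 - 19\right) + 40}}{-95 - 7}}{-201 + \frac{20 + \sqrt{\left(-12 - 19\right) + 40}}{-95 - 7}} = 14481 - \frac{-39 + \frac{20 + \sqrt{\left(-12 - 19\right) + 40}}{-102}}{-201 + \frac{20 + \sqrt{\left(-12 - 19\right) + 40}}{-102}} = 14481 - \frac{-39 + \left(20 + \sqrt{-31 + 40}\right) \left(- \frac{1}{102}\right)}{-201 + \left(20 + \sqrt{-31 + 40}\right) \left(- \frac{1}{102}\right)} = 14481 - \frac{-39 + \left(20 + \sqrt{9}\right) \left(- \frac{1}{102}\right)}{-201 + \left(20 + \sqrt{9}\right) \left(- \frac{1}{102}\right)} = 14481 - \frac{-39 + \left(20 + 3\right) \left(- \frac{1}{102}\right)}{-201 + \left(20 + 3\right) \left(- \frac{1}{102}\right)} = 14481 - \frac{-39 + 23 \left(- \frac{1}{102}\right)}{-201 + 23 \left(- \frac{1}{102}\right)} = 14481 - \frac{-39 - \frac{23}{102}}{-201 - \frac{23}{102}} = 14481 - \frac{1}{- \frac{20525}{102}} \left(- \frac{4001}{102}\right) = 14481 - \left(- \frac{102}{20525}\right) \left(- \frac{4001}{102}\right) = 14481 - \frac{4001}{20525} = \frac{297218524}{20525}$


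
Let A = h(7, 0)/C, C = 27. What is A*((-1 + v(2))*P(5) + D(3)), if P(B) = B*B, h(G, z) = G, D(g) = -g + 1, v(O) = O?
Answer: 161/27 ≈ 5.9630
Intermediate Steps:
D(g) = 1 - g
P(B) = B²
A = 7/27 ≈ 0.25926
A*((-1 + v(2))*P(5) + D(3)) = 7*((-1 + 2)*5² + (1 - 1*3))/27 = 7*(1*25 + (1 - 3))/27 = 7*(25 - 2)/27 = (7/27)*23 = 161/27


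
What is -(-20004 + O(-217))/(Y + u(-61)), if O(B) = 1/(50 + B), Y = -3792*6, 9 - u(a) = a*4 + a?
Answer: -3340669/3747146 ≈ -0.89152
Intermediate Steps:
u(a) = 9 - 5*a (u(a) = 9 - (a*4 + a) = 9 - (4*a + a) = 9 - 5*a)
Y = -22752
-(-20004 + O(-217))/(Y + u(-61)) = -(-20004 + 1/(50 - 217))/(-22752 + (9 - 5*(-61))) = -(-20004 + 1/(-167))/(-22752 + (9 + 305)) = -(-20004 - 1/167)/(-22752 + 314) = -(-3340669)/(167*(-22438)) = -(-3340669)*(-1)/(167*22438) = -1*3340669/3747146 = -3340669/3747146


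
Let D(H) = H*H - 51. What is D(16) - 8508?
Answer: -8303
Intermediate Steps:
D(H) = -51 + H**2 (D(H) = H**2 - 51 = -51 + H**2)
D(16) - 8508 = (-51 + 16**2) - 8508 = (-51 + 256) - 8508 = 205 - 8508 = -8303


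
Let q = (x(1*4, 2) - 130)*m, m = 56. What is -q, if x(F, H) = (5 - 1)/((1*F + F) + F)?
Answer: 21784/3 ≈ 7261.3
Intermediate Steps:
x(F, H) = 4/(3*F) (x(F, H) = 4/((F + F) + F) = 4/(2*F + F) = 4/((3*F)) = 4*(1/(3*F)) = 4/(3*F))
q = -21784/3 (q = (4/(3*((1*4))) - 130)*56 = ((4/3)/4 - 130)*56 = ((4/3)*(¼) - 130)*56 = (⅓ - 130)*56 = -389/3*56 = -21784/3 ≈ -7261.3)
-q = -1*(-21784/3) = 21784/3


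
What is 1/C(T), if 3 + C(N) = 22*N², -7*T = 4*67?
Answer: 49/1579981 ≈ 3.1013e-5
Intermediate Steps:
T = -268/7 (T = -4*67/7 = -⅐*268 = -268/7 ≈ -38.286)
C(N) = -3 + 22*N²
1/C(T) = 1/(-3 + 22*(-268/7)²) = 1/(-3 + 22*(71824/49)) = 1/(-3 + 1580128/49) = 1/(1579981/49) = 49/1579981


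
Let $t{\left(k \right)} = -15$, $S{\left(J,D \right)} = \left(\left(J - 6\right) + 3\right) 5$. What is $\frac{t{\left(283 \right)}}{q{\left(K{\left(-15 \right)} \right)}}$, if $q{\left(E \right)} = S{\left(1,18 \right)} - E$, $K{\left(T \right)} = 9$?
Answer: $\frac{15}{19} \approx 0.78947$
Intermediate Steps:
$S{\left(J,D \right)} = -15 + 5 J$ ($S{\left(J,D \right)} = \left(\left(J - 6\right) + 3\right) 5 = \left(\left(-6 + J\right) + 3\right) 5 = \left(-3 + J\right) 5 = -15 + 5 J$)
$q{\left(E \right)} = -10 - E$ ($q{\left(E \right)} = \left(-15 + 5 \cdot 1\right) - E = \left(-15 + 5\right) - E = -10 - E$)
$\frac{t{\left(283 \right)}}{q{\left(K{\left(-15 \right)} \right)}} = - \frac{15}{-10 - 9} = - \frac{15}{-19} = \left(-15\right) \left(- \frac{1}{19}\right) = \frac{15}{19}$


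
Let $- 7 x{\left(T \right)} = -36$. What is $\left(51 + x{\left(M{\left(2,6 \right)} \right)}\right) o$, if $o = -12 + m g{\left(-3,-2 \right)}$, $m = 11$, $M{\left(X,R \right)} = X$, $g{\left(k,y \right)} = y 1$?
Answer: $- \frac{13362}{7} \approx -1908.9$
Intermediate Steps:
$g{\left(k,y \right)} = y$
$x{\left(T \right)} = \frac{36}{7}$ ($x{\left(T \right)} = \left(- \frac{1}{7}\right) \left(-36\right) = \frac{36}{7}$)
$o = -34$ ($o = -12 + 11 \left(-2\right) = -12 - 22 = -34$)
$\left(51 + x{\left(M{\left(2,6 \right)} \right)}\right) o = \left(51 + \frac{36}{7}\right) \left(-34\right) = \frac{393}{7} \left(-34\right) = - \frac{13362}{7}$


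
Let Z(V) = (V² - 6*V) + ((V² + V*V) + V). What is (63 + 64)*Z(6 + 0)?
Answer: 9906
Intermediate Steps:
Z(V) = -5*V + 3*V² (Z(V) = (V² - 6*V) + ((V² + V²) + V) = (V² - 6*V) + (2*V² + V) = (V² - 6*V) + (V + 2*V²) = -5*V + 3*V²)
(63 + 64)*Z(6 + 0) = (63 + 64)*((6 + 0)*(-5 + 3*(6 + 0))) = 127*(6*(-5 + 3*6)) = 127*(6*(-5 + 18)) = 127*(6*13) = 127*78 = 9906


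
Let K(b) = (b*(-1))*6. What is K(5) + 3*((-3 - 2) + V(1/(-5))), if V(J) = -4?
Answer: -57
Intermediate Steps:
K(b) = -6*b (K(b) = -b*6 = -6*b)
K(5) + 3*((-3 - 2) + V(1/(-5))) = -6*5 + 3*((-3 - 2) - 4) = -30 + 3*(-5 - 4) = -30 + 3*(-9) = -30 - 27 = -57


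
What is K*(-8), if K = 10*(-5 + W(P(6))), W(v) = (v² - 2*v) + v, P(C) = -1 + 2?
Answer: 400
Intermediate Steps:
P(C) = 1
W(v) = v² - v
K = -50 (K = 10*(-5 + 1*(-1 + 1)) = 10*(-5 + 1*0) = 10*(-5 + 0) = 10*(-5) = -50)
K*(-8) = -50*(-8) = 400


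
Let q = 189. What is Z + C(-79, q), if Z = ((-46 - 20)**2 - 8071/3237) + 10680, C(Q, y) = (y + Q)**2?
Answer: 87831161/3237 ≈ 27134.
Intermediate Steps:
C(Q, y) = (Q + y)**2
Z = 48663461/3237 (Z = ((-66)**2 - 8071*1/3237) + 10680 = (4356 - 8071/3237) + 10680 = 14092301/3237 + 10680 = 48663461/3237 ≈ 15034.)
Z + C(-79, q) = 48663461/3237 + (-79 + 189)**2 = 48663461/3237 + 110**2 = 48663461/3237 + 12100 = 87831161/3237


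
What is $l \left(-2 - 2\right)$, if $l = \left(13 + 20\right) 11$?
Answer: $-1452$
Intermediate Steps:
$l = 363$ ($l = 33 \cdot 11 = 363$)
$l \left(-2 - 2\right) = 363 \left(-2 - 2\right) = 363 \left(-4\right) = -1452$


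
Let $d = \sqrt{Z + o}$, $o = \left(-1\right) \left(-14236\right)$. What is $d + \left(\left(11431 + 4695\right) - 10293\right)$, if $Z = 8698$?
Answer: $5833 + \sqrt{22934} \approx 5984.4$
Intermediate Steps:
$o = 14236$
$d = \sqrt{22934}$ ($d = \sqrt{8698 + 14236} = \sqrt{22934} \approx 151.44$)
$d + \left(\left(11431 + 4695\right) - 10293\right) = \sqrt{22934} + \left(\left(11431 + 4695\right) - 10293\right) = \sqrt{22934} + \left(16126 - 10293\right) = \sqrt{22934} + 5833 = 5833 + \sqrt{22934}$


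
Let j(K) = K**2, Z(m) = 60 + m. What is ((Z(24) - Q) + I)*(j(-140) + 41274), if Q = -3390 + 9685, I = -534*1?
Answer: -410595130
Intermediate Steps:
I = -534
Q = 6295
((Z(24) - Q) + I)*(j(-140) + 41274) = (((60 + 24) - 1*6295) - 534)*((-140)**2 + 41274) = ((84 - 6295) - 534)*(19600 + 41274) = (-6211 - 534)*60874 = -6745*60874 = -410595130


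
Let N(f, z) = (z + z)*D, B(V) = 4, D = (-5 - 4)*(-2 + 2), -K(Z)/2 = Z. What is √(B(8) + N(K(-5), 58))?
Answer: 2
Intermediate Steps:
K(Z) = -2*Z
D = 0 (D = -9*0 = 0)
N(f, z) = 0 (N(f, z) = (z + z)*0 = (2*z)*0 = 0)
√(B(8) + N(K(-5), 58)) = √(4 + 0) = √4 = 2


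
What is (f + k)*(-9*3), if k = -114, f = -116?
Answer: 6210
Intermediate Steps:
(f + k)*(-9*3) = (-116 - 114)*(-9*3) = -230*(-27) = 6210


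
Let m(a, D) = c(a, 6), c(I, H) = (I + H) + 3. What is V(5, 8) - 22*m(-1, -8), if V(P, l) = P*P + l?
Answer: -143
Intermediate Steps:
c(I, H) = 3 + H + I (c(I, H) = (H + I) + 3 = 3 + H + I)
m(a, D) = 9 + a (m(a, D) = 3 + 6 + a = 9 + a)
V(P, l) = l + P² (V(P, l) = P² + l = l + P²)
V(5, 8) - 22*m(-1, -8) = (8 + 5²) - 22*(9 - 1) = (8 + 25) - 22*8 = 33 - 176 = -143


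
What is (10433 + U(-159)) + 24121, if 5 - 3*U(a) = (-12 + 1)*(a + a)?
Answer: 100169/3 ≈ 33390.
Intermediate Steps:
U(a) = 5/3 + 22*a/3 (U(a) = 5/3 - (-12 + 1)*(a + a)/3 = 5/3 - (-11)*2*a/3 = 5/3 - (-22)*a/3 = 5/3 + 22*a/3)
(10433 + U(-159)) + 24121 = (10433 + (5/3 + (22/3)*(-159))) + 24121 = (10433 + (5/3 - 1166)) + 24121 = (10433 - 3493/3) + 24121 = 27806/3 + 24121 = 100169/3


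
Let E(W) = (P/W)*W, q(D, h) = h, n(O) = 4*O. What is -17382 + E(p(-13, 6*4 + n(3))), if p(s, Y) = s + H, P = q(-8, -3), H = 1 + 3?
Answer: -17385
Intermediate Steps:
H = 4
P = -3
p(s, Y) = 4 + s (p(s, Y) = s + 4 = 4 + s)
E(W) = -3 (E(W) = (-3/W)*W = -3)
-17382 + E(p(-13, 6*4 + n(3))) = -17382 - 3 = -17385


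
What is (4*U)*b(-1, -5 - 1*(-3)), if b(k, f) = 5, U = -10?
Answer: -200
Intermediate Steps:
(4*U)*b(-1, -5 - 1*(-3)) = (4*(-10))*5 = -40*5 = -200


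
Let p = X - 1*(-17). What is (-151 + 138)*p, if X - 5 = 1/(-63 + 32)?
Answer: -8853/31 ≈ -285.58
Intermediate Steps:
X = 154/31 (X = 5 + 1/(-63 + 32) = 5 + 1/(-31) = 5 - 1/31 = 154/31 ≈ 4.9677)
p = 681/31 (p = 154/31 - 1*(-17) = 154/31 + 17 = 681/31 ≈ 21.968)
(-151 + 138)*p = (-151 + 138)*(681/31) = -13*681/31 = -8853/31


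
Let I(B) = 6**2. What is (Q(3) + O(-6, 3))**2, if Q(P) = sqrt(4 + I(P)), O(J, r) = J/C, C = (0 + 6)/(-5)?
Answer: 65 + 20*sqrt(10) ≈ 128.25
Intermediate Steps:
C = -6/5 (C = 6*(-1/5) = -6/5 ≈ -1.2000)
I(B) = 36
O(J, r) = -5*J/6 (O(J, r) = J/(-6/5) = J*(-5/6) = -5*J/6)
Q(P) = 2*sqrt(10) (Q(P) = sqrt(4 + 36) = sqrt(40) = 2*sqrt(10))
(Q(3) + O(-6, 3))**2 = (2*sqrt(10) - 5/6*(-6))**2 = (2*sqrt(10) + 5)**2 = (5 + 2*sqrt(10))**2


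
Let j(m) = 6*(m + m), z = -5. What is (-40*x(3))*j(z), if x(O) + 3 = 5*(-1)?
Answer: -19200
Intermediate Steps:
j(m) = 12*m (j(m) = 6*(2*m) = 12*m)
x(O) = -8 (x(O) = -3 + 5*(-1) = -3 - 5 = -8)
(-40*x(3))*j(z) = (-40*(-8))*(12*(-5)) = 320*(-60) = -19200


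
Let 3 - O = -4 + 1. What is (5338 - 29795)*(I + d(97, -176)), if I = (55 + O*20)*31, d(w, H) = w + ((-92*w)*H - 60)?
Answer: -38546335302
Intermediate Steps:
O = 6 (O = 3 - (-4 + 1) = 3 - 1*(-3) = 3 + 3 = 6)
d(w, H) = -60 + w - 92*H*w (d(w, H) = w + (-92*H*w - 60) = w + (-60 - 92*H*w) = -60 + w - 92*H*w)
I = 5425 (I = (55 + 6*20)*31 = (55 + 120)*31 = 175*31 = 5425)
(5338 - 29795)*(I + d(97, -176)) = (5338 - 29795)*(5425 + (-60 + 97 - 92*(-176)*97)) = -24457*(5425 + (-60 + 97 + 1570624)) = -24457*(5425 + 1570661) = -24457*1576086 = -38546335302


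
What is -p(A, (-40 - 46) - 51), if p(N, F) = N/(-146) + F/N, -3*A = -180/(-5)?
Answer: -10073/876 ≈ -11.499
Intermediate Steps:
A = -12 (A = -(-10)*18/(-5)/3 = -(-10)*18*(-⅕)/3 = -(-10)*(-18)/(3*5) = -⅓*36 = -12)
p(N, F) = -N/146 + F/N (p(N, F) = N*(-1/146) + F/N = -N/146 + F/N)
-p(A, (-40 - 46) - 51) = -(-1/146*(-12) + ((-40 - 46) - 51)/(-12)) = -(6/73 + (-86 - 51)*(-1/12)) = -(6/73 - 137*(-1/12)) = -(6/73 + 137/12) = -1*10073/876 = -10073/876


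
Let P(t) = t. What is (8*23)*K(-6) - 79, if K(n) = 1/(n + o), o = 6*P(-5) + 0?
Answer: -757/9 ≈ -84.111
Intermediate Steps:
o = -30 (o = 6*(-5) + 0 = -30 + 0 = -30)
K(n) = 1/(-30 + n) (K(n) = 1/(n - 30) = 1/(-30 + n))
(8*23)*K(-6) - 79 = (8*23)/(-30 - 6) - 79 = 184/(-36) - 79 = 184*(-1/36) - 79 = -46/9 - 79 = -757/9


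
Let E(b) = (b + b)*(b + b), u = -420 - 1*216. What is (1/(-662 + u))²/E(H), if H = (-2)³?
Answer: 1/431309824 ≈ 2.3185e-9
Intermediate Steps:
u = -636 (u = -420 - 216 = -636)
H = -8
E(b) = 4*b² (E(b) = (2*b)*(2*b) = 4*b²)
(1/(-662 + u))²/E(H) = (1/(-662 - 636))²/((4*(-8)²)) = (1/(-1298))²/((4*64)) = (-1/1298)²/256 = (1/1684804)*(1/256) = 1/431309824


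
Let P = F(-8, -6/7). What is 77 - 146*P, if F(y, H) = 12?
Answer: -1675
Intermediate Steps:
P = 12
77 - 146*P = 77 - 146*12 = 77 - 1752 = -1675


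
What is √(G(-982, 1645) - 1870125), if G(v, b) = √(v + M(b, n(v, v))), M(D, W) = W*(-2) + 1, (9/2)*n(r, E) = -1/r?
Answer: √(-4057664446125 + 1473*I*√2128505131)/1473 ≈ 0.011452 + 1367.5*I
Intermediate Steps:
n(r, E) = -2/(9*r) (n(r, E) = 2*(-1/r)/9 = -2/(9*r))
M(D, W) = 1 - 2*W (M(D, W) = -2*W + 1 = 1 - 2*W)
G(v, b) = √(1 + v + 4/(9*v)) (G(v, b) = √(v + (1 - (-4)/(9*v))) = √(v + (1 + 4/(9*v))) = √(1 + v + 4/(9*v)))
√(G(-982, 1645) - 1870125) = √(√(9 + 4/(-982) + 9*(-982))/3 - 1870125) = √(√(9 + 4*(-1/982) - 8838)/3 - 1870125) = √(√(9 - 2/491 - 8838)/3 - 1870125) = √(√(-4335041/491)/3 - 1870125) = √((I*√2128505131/491)/3 - 1870125) = √(I*√2128505131/1473 - 1870125) = √(-1870125 + I*√2128505131/1473)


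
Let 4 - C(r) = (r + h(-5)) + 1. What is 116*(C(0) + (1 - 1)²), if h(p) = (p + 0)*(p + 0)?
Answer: -2552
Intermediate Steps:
h(p) = p² (h(p) = p*p = p²)
C(r) = -22 - r (C(r) = 4 - ((r + (-5)²) + 1) = 4 - ((r + 25) + 1) = 4 - ((25 + r) + 1) = 4 - (26 + r) = 4 + (-26 - r) = -22 - r)
116*(C(0) + (1 - 1)²) = 116*((-22 - 1*0) + (1 - 1)²) = 116*((-22 + 0) + 0²) = 116*(-22 + 0) = 116*(-22) = -2552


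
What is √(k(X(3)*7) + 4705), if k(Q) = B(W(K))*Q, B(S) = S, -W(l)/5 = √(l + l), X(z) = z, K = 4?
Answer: √(4705 - 210*√2) ≈ 66.393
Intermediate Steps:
W(l) = -5*√2*√l (W(l) = -5*√(l + l) = -5*√2*√l)
k(Q) = -10*Q*√2 (k(Q) = (-5*√2*√4)*Q = (-5*√2*2)*Q = (-10*√2)*Q = -10*Q*√2)
√(k(X(3)*7) + 4705) = √(-10*3*7*√2 + 4705) = √(-10*21*√2 + 4705) = √(-210*√2 + 4705) = √(4705 - 210*√2)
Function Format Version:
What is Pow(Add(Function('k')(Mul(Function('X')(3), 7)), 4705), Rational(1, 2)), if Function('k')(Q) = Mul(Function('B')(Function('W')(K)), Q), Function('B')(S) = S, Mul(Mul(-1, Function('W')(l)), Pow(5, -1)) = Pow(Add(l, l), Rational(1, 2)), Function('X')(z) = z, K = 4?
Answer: Pow(Add(4705, Mul(-210, Pow(2, Rational(1, 2)))), Rational(1, 2)) ≈ 66.393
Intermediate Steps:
Function('W')(l) = Mul(-5, Pow(2, Rational(1, 2)), Pow(l, Rational(1, 2))) (Function('W')(l) = Mul(-5, Pow(Add(l, l), Rational(1, 2))) = Mul(-5, Pow(Mul(2, l), Rational(1, 2))) = Mul(-5, Mul(Pow(2, Rational(1, 2)), Pow(l, Rational(1, 2)))) = Mul(-5, Pow(2, Rational(1, 2)), Pow(l, Rational(1, 2))))
Function('k')(Q) = Mul(-10, Q, Pow(2, Rational(1, 2))) (Function('k')(Q) = Mul(Mul(-5, Pow(2, Rational(1, 2)), Pow(4, Rational(1, 2))), Q) = Mul(Mul(-5, Pow(2, Rational(1, 2)), 2), Q) = Mul(Mul(-10, Pow(2, Rational(1, 2))), Q) = Mul(-10, Q, Pow(2, Rational(1, 2))))
Pow(Add(Function('k')(Mul(Function('X')(3), 7)), 4705), Rational(1, 2)) = Pow(Add(Mul(-10, Mul(3, 7), Pow(2, Rational(1, 2))), 4705), Rational(1, 2)) = Pow(Add(Mul(-10, 21, Pow(2, Rational(1, 2))), 4705), Rational(1, 2)) = Pow(Add(Mul(-210, Pow(2, Rational(1, 2))), 4705), Rational(1, 2)) = Pow(Add(4705, Mul(-210, Pow(2, Rational(1, 2)))), Rational(1, 2))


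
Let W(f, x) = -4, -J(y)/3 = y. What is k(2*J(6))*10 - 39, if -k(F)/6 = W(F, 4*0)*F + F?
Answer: -6519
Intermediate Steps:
J(y) = -3*y
k(F) = 18*F (k(F) = -6*(-4*F + F) = -(-18)*F = 18*F)
k(2*J(6))*10 - 39 = (18*(2*(-3*6)))*10 - 39 = (18*(2*(-18)))*10 - 39 = (18*(-36))*10 - 39 = -648*10 - 39 = -6480 - 39 = -6519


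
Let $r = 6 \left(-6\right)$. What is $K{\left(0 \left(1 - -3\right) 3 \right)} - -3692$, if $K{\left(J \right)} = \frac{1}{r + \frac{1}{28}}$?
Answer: $\frac{3717816}{1007} \approx 3692.0$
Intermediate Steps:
$r = -36$
$K{\left(J \right)} = - \frac{28}{1007}$ ($K{\left(J \right)} = \frac{1}{-36 + \frac{1}{28}} = \frac{1}{- \frac{1007}{28}} = - \frac{28}{1007}$)
$K{\left(0 \left(1 - -3\right) 3 \right)} - -3692 = - \frac{28}{1007} - -3692 = - \frac{28}{1007} + 3692 = \frac{3717816}{1007}$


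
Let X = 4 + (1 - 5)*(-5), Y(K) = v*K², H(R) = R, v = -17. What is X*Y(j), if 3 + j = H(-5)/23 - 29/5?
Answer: -438750552/13225 ≈ -33176.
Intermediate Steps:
j = -1037/115 (j = -3 + (-5/23 - 29/5) = -3 - 692/115 = -1037/115 ≈ -9.0174)
Y(K) = -17*K²
X = 24 (X = 4 - 4*(-5) = 4 + 20 = 24)
X*Y(j) = 24*(-17*(-1037/115)²) = 24*(-17*1075369/13225) = 24*(-18281273/13225) = -438750552/13225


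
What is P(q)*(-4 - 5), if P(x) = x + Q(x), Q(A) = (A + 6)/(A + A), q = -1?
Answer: 63/2 ≈ 31.500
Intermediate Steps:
Q(A) = (6 + A)/(2*A) (Q(A) = (6 + A)/((2*A)) = (6 + A)*(1/(2*A)) = (6 + A)/(2*A))
P(x) = x + (6 + x)/(2*x)
P(q)*(-4 - 5) = (½ - 1 + 3/(-1))*(-4 - 5) = (½ - 1 + 3*(-1))*(-9) = (½ - 1 - 3)*(-9) = -7/2*(-9) = 63/2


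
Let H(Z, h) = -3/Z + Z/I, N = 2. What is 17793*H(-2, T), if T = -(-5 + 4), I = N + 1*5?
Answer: 302481/14 ≈ 21606.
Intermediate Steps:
I = 7 (I = 2 + 1*5 = 2 + 5 = 7)
T = 1 (T = -1*(-1) = 1)
H(Z, h) = -3/Z + Z/7
17793*H(-2, T) = 17793*(-3/(-2) + (⅐)*(-2)) = 17793*(-3*(-½) - 2/7) = 17793*(3/2 - 2/7) = 17793*(17/14) = 302481/14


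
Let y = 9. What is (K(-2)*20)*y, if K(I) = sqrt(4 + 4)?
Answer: 360*sqrt(2) ≈ 509.12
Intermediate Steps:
K(I) = 2*sqrt(2) (K(I) = sqrt(8) = 2*sqrt(2))
(K(-2)*20)*y = ((2*sqrt(2))*20)*9 = (40*sqrt(2))*9 = 360*sqrt(2)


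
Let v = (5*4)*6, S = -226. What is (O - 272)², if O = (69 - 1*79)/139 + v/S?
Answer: 18333588587076/246709849 ≈ 74312.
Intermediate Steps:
v = 120 (v = 20*6 = 120)
O = -9470/15707 (O = (69 - 1*79)/139 + 120/(-226) = (69 - 79)*(1/139) + 120*(-1/226) = -10*1/139 - 60/113 = -10/139 - 60/113 = -9470/15707 ≈ -0.60292)
(O - 272)² = (-9470/15707 - 272)² = (-4281774/15707)² = 18333588587076/246709849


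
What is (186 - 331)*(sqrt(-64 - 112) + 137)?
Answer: -19865 - 580*I*sqrt(11) ≈ -19865.0 - 1923.6*I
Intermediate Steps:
(186 - 331)*(sqrt(-64 - 112) + 137) = -145*(sqrt(-176) + 137) = -145*(4*I*sqrt(11) + 137) = -145*(137 + 4*I*sqrt(11)) = -19865 - 580*I*sqrt(11)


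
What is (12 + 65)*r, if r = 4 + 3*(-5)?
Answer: -847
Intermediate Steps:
r = -11 (r = 4 - 15 = -11)
(12 + 65)*r = (12 + 65)*(-11) = 77*(-11) = -847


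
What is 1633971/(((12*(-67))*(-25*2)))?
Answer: 544657/13400 ≈ 40.646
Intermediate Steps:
1633971/(((12*(-67))*(-25*2))) = 1633971/((-804*(-50))) = 1633971/40200 = 1633971*(1/40200) = 544657/13400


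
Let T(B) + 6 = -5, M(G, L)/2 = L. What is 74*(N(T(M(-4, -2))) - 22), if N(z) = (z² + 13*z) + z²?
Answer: 5698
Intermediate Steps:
M(G, L) = 2*L
T(B) = -11 (T(B) = -6 - 5 = -11)
N(z) = 2*z² + 13*z
74*(N(T(M(-4, -2))) - 22) = 74*(-11*(13 + 2*(-11)) - 22) = 74*(-11*(13 - 22) - 22) = 74*(-11*(-9) - 22) = 74*(99 - 22) = 74*77 = 5698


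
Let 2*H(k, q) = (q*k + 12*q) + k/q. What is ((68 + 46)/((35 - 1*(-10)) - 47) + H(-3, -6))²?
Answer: 112225/16 ≈ 7014.1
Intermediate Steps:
H(k, q) = 6*q + k*q/2 + k/(2*q) (H(k, q) = ((q*k + 12*q) + k/q)/2 = ((k*q + 12*q) + k/q)/2 = ((12*q + k*q) + k/q)/2 = (12*q + k*q + k/q)/2 = 6*q + k*q/2 + k/(2*q))
((68 + 46)/((35 - 1*(-10)) - 47) + H(-3, -6))² = ((68 + 46)/((35 - 1*(-10)) - 47) + (½)*(-3 + (-6)²*(12 - 3))/(-6))² = (114/((35 + 10) - 47) + (½)*(-⅙)*(-3 + 36*9))² = (114/(45 - 47) + (½)*(-⅙)*(-3 + 324))² = (114/(-2) + (½)*(-⅙)*321)² = (114*(-½) - 107/4)² = (-57 - 107/4)² = (-335/4)² = 112225/16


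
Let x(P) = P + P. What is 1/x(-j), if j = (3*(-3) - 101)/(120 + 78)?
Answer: 9/10 ≈ 0.90000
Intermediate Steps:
j = -5/9 (j = (-9 - 101)/198 = -110*1/198 = -5/9 ≈ -0.55556)
x(P) = 2*P
1/x(-j) = 1/(2*(-1*(-5/9))) = 1/(2*(5/9)) = 1/(10/9) = 9/10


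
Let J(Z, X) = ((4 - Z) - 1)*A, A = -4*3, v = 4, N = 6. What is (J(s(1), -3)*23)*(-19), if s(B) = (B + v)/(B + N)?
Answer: 83904/7 ≈ 11986.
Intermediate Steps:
s(B) = (4 + B)/(6 + B) (s(B) = (B + 4)/(B + 6) = (4 + B)/(6 + B))
A = -12
J(Z, X) = -36 + 12*Z (J(Z, X) = ((4 - Z) - 1)*(-12) = (3 - Z)*(-12) = -36 + 12*Z)
(J(s(1), -3)*23)*(-19) = ((-36 + 12*((4 + 1)/(6 + 1)))*23)*(-19) = ((-36 + 12*(5/7))*23)*(-19) = ((-36 + 60/7)*23)*(-19) = -192/7*23*(-19) = -4416/7*(-19) = 83904/7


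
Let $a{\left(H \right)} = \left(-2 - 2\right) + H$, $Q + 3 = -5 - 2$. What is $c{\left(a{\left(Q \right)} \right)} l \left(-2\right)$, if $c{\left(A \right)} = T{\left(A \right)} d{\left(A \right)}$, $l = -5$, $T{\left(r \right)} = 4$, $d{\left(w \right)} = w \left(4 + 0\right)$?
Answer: $-2240$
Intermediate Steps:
$d{\left(w \right)} = 4 w$ ($d{\left(w \right)} = w 4 = 4 w$)
$Q = -10$ ($Q = -3 - 7 = -10$)
$a{\left(H \right)} = -4 + H$
$c{\left(A \right)} = 16 A$ ($c{\left(A \right)} = 4 \cdot 4 A = 16 A$)
$c{\left(a{\left(Q \right)} \right)} l \left(-2\right) = 16 \left(-4 - 10\right) \left(-5\right) \left(-2\right) = 16 \left(-14\right) \left(-5\right) \left(-2\right) = \left(-224\right) \left(-5\right) \left(-2\right) = 1120 \left(-2\right) = -2240$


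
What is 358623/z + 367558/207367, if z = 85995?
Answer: 11774969539/1981391685 ≈ 5.9428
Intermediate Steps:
358623/z + 367558/207367 = 358623/85995 + 367558/207367 = 358623*(1/85995) + 367558*(1/207367) = 39847/9555 + 367558/207367 = 11774969539/1981391685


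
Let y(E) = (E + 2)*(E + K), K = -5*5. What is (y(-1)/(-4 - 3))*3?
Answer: 78/7 ≈ 11.143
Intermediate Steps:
K = -25
y(E) = (-25 + E)*(2 + E) (y(E) = (E + 2)*(E - 25) = (2 + E)*(-25 + E) = (-25 + E)*(2 + E))
(y(-1)/(-4 - 3))*3 = ((-50 + (-1)² - 23*(-1))/(-4 - 3))*3 = ((-50 + 1 + 23)/(-7))*3 = -⅐*(-26)*3 = (26/7)*3 = 78/7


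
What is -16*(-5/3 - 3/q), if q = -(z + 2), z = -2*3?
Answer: 116/3 ≈ 38.667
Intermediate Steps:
z = -6
q = 4 (q = -(-6 + 2) = -1*(-4) = 4)
-16*(-5/3 - 3/q) = -16*(-5/3 - 3/4) = -16*(-5*⅓ - 3*¼) = -16*(-5/3 - ¾) = -16*(-29/12) = 116/3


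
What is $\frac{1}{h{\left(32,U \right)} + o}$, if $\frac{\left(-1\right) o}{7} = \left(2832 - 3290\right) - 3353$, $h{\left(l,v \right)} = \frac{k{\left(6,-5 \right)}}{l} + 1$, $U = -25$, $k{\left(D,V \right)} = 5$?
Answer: $\frac{32}{853701} \approx 3.7484 \cdot 10^{-5}$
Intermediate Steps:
$h{\left(l,v \right)} = 1 + \frac{5}{l}$ ($h{\left(l,v \right)} = \frac{5}{l} + 1 = 1 + \frac{5}{l}$)
$o = 26677$ ($o = - 7 \left(\left(2832 - 3290\right) - 3353\right) = - 7 \left(-458 - 3353\right) = \left(-7\right) \left(-3811\right) = 26677$)
$\frac{1}{h{\left(32,U \right)} + o} = \frac{1}{\frac{5 + 32}{32} + 26677} = \frac{1}{\frac{1}{32} \cdot 37 + 26677} = \frac{1}{\frac{37}{32} + 26677} = \frac{1}{\frac{853701}{32}} = \frac{32}{853701}$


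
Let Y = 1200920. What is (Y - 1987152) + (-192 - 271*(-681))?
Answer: -601873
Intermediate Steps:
(Y - 1987152) + (-192 - 271*(-681)) = (1200920 - 1987152) + (-192 - 271*(-681)) = -786232 + (-192 + 184551) = -786232 + 184359 = -601873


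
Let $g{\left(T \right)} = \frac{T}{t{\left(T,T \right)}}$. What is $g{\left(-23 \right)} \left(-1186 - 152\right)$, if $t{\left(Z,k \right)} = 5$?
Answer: $\frac{30774}{5} \approx 6154.8$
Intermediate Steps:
$g{\left(T \right)} = \frac{T}{5}$
$g{\left(-23 \right)} \left(-1186 - 152\right) = \frac{1}{5} \left(-23\right) \left(-1186 - 152\right) = \left(- \frac{23}{5}\right) \left(-1338\right) = \frac{30774}{5}$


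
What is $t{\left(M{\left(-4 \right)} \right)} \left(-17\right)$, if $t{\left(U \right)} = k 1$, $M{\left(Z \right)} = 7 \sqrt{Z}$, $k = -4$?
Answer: $68$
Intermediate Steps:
$t{\left(U \right)} = -4$ ($t{\left(U \right)} = \left(-4\right) 1 = -4$)
$t{\left(M{\left(-4 \right)} \right)} \left(-17\right) = \left(-4\right) \left(-17\right) = 68$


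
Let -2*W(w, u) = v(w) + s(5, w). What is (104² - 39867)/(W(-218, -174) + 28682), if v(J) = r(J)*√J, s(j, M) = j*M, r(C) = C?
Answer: -849073577/856807587 + 3166559*I*√218/856807587 ≈ -0.99097 + 0.054567*I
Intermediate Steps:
s(j, M) = M*j
v(J) = J^(3/2) (v(J) = J*√J = J^(3/2))
W(w, u) = -5*w/2 - w^(3/2)/2 (W(w, u) = -(w^(3/2) + w*5)/2 = -(w^(3/2) + 5*w)/2 = -5*w/2 - w^(3/2)/2)
(104² - 39867)/(W(-218, -174) + 28682) = (104² - 39867)/((-5/2*(-218) - (-109)*I*√218) + 28682) = (10816 - 39867)/((545 - (-109)*I*√218) + 28682) = -29051/((545 + 109*I*√218) + 28682) = -29051/(29227 + 109*I*√218)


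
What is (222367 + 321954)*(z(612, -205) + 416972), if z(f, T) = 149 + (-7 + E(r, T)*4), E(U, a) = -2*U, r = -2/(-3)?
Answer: 681123019646/3 ≈ 2.2704e+11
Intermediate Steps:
r = ⅔ (r = -2*(-⅓) = ⅔ ≈ 0.66667)
z(f, T) = 410/3 (z(f, T) = 149 + (-7 - 2*⅔*4) = 149 + (-7 - 4/3*4) = 149 + (-7 - 16/3) = 149 - 37/3 = 410/3)
(222367 + 321954)*(z(612, -205) + 416972) = (222367 + 321954)*(410/3 + 416972) = 544321*(1251326/3) = 681123019646/3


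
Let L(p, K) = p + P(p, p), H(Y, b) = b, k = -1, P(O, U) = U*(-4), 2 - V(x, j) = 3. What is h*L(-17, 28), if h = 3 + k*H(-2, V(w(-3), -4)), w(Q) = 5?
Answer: 204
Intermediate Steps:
V(x, j) = -1 (V(x, j) = 2 - 1*3 = 2 - 3 = -1)
P(O, U) = -4*U
L(p, K) = -3*p (L(p, K) = p - 4*p = -3*p)
h = 4 (h = 3 - 1*(-1) = 3 + 1 = 4)
h*L(-17, 28) = 4*(-3*(-17)) = 4*51 = 204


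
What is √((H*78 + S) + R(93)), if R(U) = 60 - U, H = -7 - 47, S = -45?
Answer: I*√4290 ≈ 65.498*I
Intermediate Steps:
H = -54
√((H*78 + S) + R(93)) = √((-54*78 - 45) + (60 - 1*93)) = √((-4212 - 45) + (60 - 93)) = √(-4257 - 33) = √(-4290) = I*√4290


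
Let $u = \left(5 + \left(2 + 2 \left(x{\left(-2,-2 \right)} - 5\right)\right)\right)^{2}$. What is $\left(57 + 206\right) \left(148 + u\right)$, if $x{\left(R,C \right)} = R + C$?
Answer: $70747$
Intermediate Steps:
$x{\left(R,C \right)} = C + R$
$u = 121$ ($u = \left(5 + \left(2 + 2 \left(\left(-2 - 2\right) - 5\right)\right)\right)^{2} = \left(5 + \left(2 + 2 \left(-4 - 5\right)\right)\right)^{2} = \left(5 + \left(2 + 2 \left(-9\right)\right)\right)^{2} = \left(5 + \left(2 - 18\right)\right)^{2} = \left(5 - 16\right)^{2} = \left(-11\right)^{2} = 121$)
$\left(57 + 206\right) \left(148 + u\right) = \left(57 + 206\right) \left(148 + 121\right) = 263 \cdot 269 = 70747$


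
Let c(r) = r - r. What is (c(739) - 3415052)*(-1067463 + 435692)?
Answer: 2157530817092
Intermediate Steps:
c(r) = 0
(c(739) - 3415052)*(-1067463 + 435692) = (0 - 3415052)*(-1067463 + 435692) = -3415052*(-631771) = 2157530817092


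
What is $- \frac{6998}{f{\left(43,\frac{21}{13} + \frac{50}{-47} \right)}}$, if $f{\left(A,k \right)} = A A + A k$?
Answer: $- \frac{2137889}{572115} \approx -3.7368$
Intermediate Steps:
$f{\left(A,k \right)} = A^{2} + A k$
$- \frac{6998}{f{\left(43,\frac{21}{13} + \frac{50}{-47} \right)}} = - \frac{6998}{43 \left(43 + \left(\frac{21}{13} + \frac{50}{-47}\right)\right)} = - \frac{6998}{43 \left(43 + \left(21 \cdot \frac{1}{13} + 50 \left(- \frac{1}{47}\right)\right)\right)} = - \frac{6998}{43 \left(43 + \left(\frac{21}{13} - \frac{50}{47}\right)\right)} = - \frac{6998}{43 \left(43 + \frac{337}{611}\right)} = - \frac{6998}{43 \cdot \frac{26610}{611}} = - \frac{6998}{\frac{1144230}{611}} = \left(-6998\right) \frac{611}{1144230} = - \frac{2137889}{572115}$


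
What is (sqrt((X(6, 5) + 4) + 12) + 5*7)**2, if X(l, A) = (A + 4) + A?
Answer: (35 + sqrt(30))**2 ≈ 1638.4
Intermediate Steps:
X(l, A) = 4 + 2*A (X(l, A) = (4 + A) + A = 4 + 2*A)
(sqrt((X(6, 5) + 4) + 12) + 5*7)**2 = (sqrt(((4 + 2*5) + 4) + 12) + 5*7)**2 = (sqrt(((4 + 10) + 4) + 12) + 35)**2 = (sqrt((14 + 4) + 12) + 35)**2 = (sqrt(18 + 12) + 35)**2 = (sqrt(30) + 35)**2 = (35 + sqrt(30))**2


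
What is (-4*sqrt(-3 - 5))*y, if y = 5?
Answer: -40*I*sqrt(2) ≈ -56.569*I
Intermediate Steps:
(-4*sqrt(-3 - 5))*y = -4*sqrt(-3 - 5)*5 = -8*I*sqrt(2)*5 = -40*I*sqrt(2)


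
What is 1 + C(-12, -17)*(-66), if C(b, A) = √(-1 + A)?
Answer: 1 - 198*I*√2 ≈ 1.0 - 280.01*I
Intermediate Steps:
1 + C(-12, -17)*(-66) = 1 + √(-1 - 17)*(-66) = 1 + √(-18)*(-66) = 1 + (3*I*√2)*(-66) = 1 - 198*I*√2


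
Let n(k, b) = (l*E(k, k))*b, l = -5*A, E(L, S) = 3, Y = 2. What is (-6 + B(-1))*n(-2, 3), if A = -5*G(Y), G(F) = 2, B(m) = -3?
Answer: -4050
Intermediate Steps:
A = -10 (A = -5*2 = -10)
l = 50 (l = -5*(-10) = 50)
n(k, b) = 150*b (n(k, b) = (50*3)*b = 150*b)
(-6 + B(-1))*n(-2, 3) = (-6 - 3)*(150*3) = -9*450 = -4050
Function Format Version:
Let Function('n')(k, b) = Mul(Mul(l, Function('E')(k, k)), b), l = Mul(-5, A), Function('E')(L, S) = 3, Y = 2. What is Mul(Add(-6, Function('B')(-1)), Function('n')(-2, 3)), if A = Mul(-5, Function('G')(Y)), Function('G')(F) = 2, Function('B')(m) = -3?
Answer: -4050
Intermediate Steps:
A = -10 (A = Mul(-5, 2) = -10)
l = 50 (l = Mul(-5, -10) = 50)
Function('n')(k, b) = Mul(150, b) (Function('n')(k, b) = Mul(Mul(50, 3), b) = Mul(150, b))
Mul(Add(-6, Function('B')(-1)), Function('n')(-2, 3)) = Mul(Add(-6, -3), Mul(150, 3)) = Mul(-9, 450) = -4050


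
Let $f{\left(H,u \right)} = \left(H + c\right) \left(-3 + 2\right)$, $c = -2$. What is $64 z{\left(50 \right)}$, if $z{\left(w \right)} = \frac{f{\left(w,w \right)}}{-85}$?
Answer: $\frac{3072}{85} \approx 36.141$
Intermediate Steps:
$f{\left(H,u \right)} = 2 - H$ ($f{\left(H,u \right)} = \left(H - 2\right) \left(-3 + 2\right) = \left(-2 + H\right) \left(-1\right) = 2 - H$)
$z{\left(w \right)} = - \frac{2}{85} + \frac{w}{85}$ ($z{\left(w \right)} = \frac{2 - w}{-85} = \left(2 - w\right) \left(- \frac{1}{85}\right) = - \frac{2}{85} + \frac{w}{85}$)
$64 z{\left(50 \right)} = 64 \left(- \frac{2}{85} + \frac{1}{85} \cdot 50\right) = 64 \left(- \frac{2}{85} + \frac{10}{17}\right) = 64 \cdot \frac{48}{85} = \frac{3072}{85}$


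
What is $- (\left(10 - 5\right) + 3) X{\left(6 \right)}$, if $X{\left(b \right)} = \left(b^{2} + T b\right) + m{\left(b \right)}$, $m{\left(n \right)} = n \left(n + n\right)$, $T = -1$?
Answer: $-816$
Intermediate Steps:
$m{\left(n \right)} = 2 n^{2}$ ($m{\left(n \right)} = n 2 n = 2 n^{2}$)
$X{\left(b \right)} = - b + 3 b^{2}$ ($X{\left(b \right)} = \left(b^{2} - b\right) + 2 b^{2} = - b + 3 b^{2}$)
$- (\left(10 - 5\right) + 3) X{\left(6 \right)} = - (\left(10 - 5\right) + 3) 6 \left(-1 + 3 \cdot 6\right) = - (5 + 3) 6 \left(-1 + 18\right) = \left(-1\right) 8 \cdot 6 \cdot 17 = \left(-8\right) 102 = -816$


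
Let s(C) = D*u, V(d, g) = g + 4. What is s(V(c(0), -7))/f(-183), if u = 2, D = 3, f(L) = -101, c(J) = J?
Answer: -6/101 ≈ -0.059406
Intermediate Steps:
V(d, g) = 4 + g
s(C) = 6 (s(C) = 3*2 = 6)
s(V(c(0), -7))/f(-183) = 6/(-101) = 6*(-1/101) = -6/101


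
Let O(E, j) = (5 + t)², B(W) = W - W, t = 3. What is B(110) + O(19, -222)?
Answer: 64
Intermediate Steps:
B(W) = 0
O(E, j) = 64 (O(E, j) = (5 + 3)² = 8² = 64)
B(110) + O(19, -222) = 0 + 64 = 64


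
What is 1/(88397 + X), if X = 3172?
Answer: 1/91569 ≈ 1.0921e-5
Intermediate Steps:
1/(88397 + X) = 1/(88397 + 3172) = 1/91569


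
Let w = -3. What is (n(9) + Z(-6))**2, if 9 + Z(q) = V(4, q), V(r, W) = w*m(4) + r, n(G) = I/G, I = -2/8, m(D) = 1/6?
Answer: 39601/1296 ≈ 30.556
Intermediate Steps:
m(D) = 1/6
I = -1/4 (I = -2*1/8 = -1/4 ≈ -0.25000)
n(G) = -1/(4*G)
V(r, W) = -1/2 + r (V(r, W) = -3*1/6 + r = -1/2 + r)
Z(q) = -11/2 (Z(q) = -9 + (-1/2 + 4) = -9 + 7/2 = -11/2)
(n(9) + Z(-6))**2 = (-1/4/9 - 11/2)**2 = (-1/4*1/9 - 11/2)**2 = (-1/36 - 11/2)**2 = (-199/36)**2 = 39601/1296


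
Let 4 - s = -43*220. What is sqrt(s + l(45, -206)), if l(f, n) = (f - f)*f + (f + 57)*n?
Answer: 2*I*sqrt(2887) ≈ 107.46*I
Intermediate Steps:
l(f, n) = n*(57 + f) (l(f, n) = 0*f + (57 + f)*n = 0 + n*(57 + f) = n*(57 + f))
s = 9464 (s = 4 - (-43)*220 = 4 - 1*(-9460) = 4 + 9460 = 9464)
sqrt(s + l(45, -206)) = sqrt(9464 - 206*(57 + 45)) = sqrt(9464 - 206*102) = sqrt(9464 - 21012) = sqrt(-11548) = 2*I*sqrt(2887)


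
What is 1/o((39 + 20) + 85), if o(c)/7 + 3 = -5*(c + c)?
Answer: -1/10101 ≈ -9.9000e-5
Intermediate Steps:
o(c) = -21 - 70*c (o(c) = -21 + 7*(-5*(c + c)) = -21 + 7*(-10*c) = -21 - 70*c)
1/o((39 + 20) + 85) = 1/(-21 - 70*((39 + 20) + 85)) = 1/(-21 - 70*(59 + 85)) = 1/(-21 - 70*144) = 1/(-21 - 10080) = 1/(-10101) = -1/10101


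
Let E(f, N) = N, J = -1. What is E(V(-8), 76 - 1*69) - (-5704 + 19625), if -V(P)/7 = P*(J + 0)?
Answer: -13914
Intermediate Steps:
V(P) = 7*P (V(P) = -7*P*(-1 + 0) = -7*P*(-1) = -(-7)*P = 7*P)
E(V(-8), 76 - 1*69) - (-5704 + 19625) = (76 - 1*69) - (-5704 + 19625) = (76 - 69) - 1*13921 = 7 - 13921 = -13914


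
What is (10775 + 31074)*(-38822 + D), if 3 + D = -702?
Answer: -1654165423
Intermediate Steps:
D = -705 (D = -3 - 702 = -705)
(10775 + 31074)*(-38822 + D) = (10775 + 31074)*(-38822 - 705) = 41849*(-39527) = -1654165423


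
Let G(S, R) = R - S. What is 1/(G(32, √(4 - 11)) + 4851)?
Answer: 4819/23222768 - I*√7/23222768 ≈ 0.00020751 - 1.1393e-7*I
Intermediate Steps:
1/(G(32, √(4 - 11)) + 4851) = 1/((√(4 - 11) - 1*32) + 4851) = 1/((√(-7) - 32) + 4851) = 1/((I*√7 - 32) + 4851) = 1/((-32 + I*√7) + 4851) = 1/(4819 + I*√7)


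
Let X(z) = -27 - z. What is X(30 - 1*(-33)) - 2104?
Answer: -2194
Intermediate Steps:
X(30 - 1*(-33)) - 2104 = (-27 - (30 - 1*(-33))) - 2104 = (-27 - (30 + 33)) - 2104 = (-27 - 1*63) - 2104 = (-27 - 63) - 2104 = -90 - 2104 = -2194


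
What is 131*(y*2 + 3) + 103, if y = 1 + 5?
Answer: 2068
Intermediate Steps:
y = 6
131*(y*2 + 3) + 103 = 131*(6*2 + 3) + 103 = 131*(12 + 3) + 103 = 131*15 + 103 = 1965 + 103 = 2068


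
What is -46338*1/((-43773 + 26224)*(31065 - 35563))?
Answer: -23169/39467701 ≈ -0.00058704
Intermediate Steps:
-46338*1/((-43773 + 26224)*(31065 - 35563)) = -46338/((-4498*(-17549))) = -46338/78935402 = -46338*1/78935402 = -23169/39467701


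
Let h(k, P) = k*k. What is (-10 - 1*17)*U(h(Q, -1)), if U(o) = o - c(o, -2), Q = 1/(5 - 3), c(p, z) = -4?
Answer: -459/4 ≈ -114.75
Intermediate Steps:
Q = ½ (Q = 1/2 = ½ ≈ 0.50000)
h(k, P) = k²
U(o) = 4 + o (U(o) = o - 1*(-4) = o + 4 = 4 + o)
(-10 - 1*17)*U(h(Q, -1)) = (-10 - 1*17)*(4 + (½)²) = (-10 - 17)*(4 + ¼) = -27*17/4 = -459/4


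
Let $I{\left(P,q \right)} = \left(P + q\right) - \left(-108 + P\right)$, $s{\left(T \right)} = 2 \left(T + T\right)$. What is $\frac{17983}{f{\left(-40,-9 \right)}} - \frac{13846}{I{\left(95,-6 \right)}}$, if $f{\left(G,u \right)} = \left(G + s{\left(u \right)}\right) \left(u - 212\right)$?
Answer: $- \frac{399175}{2964} \approx -134.67$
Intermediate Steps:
$s{\left(T \right)} = 4 T$ ($s{\left(T \right)} = 2 \cdot 2 T = 4 T$)
$I{\left(P,q \right)} = 108 + q$
$f{\left(G,u \right)} = \left(-212 + u\right) \left(G + 4 u\right)$ ($f{\left(G,u \right)} = \left(G + 4 u\right) \left(u - 212\right) = \left(G + 4 u\right) \left(-212 + u\right) = \left(-212 + u\right) \left(G + 4 u\right)$)
$\frac{17983}{f{\left(-40,-9 \right)}} - \frac{13846}{I{\left(95,-6 \right)}} = \frac{17983}{\left(-848\right) \left(-9\right) - -8480 + 4 \left(-9\right)^{2} - -360} - \frac{13846}{108 - 6} = \frac{17983}{7632 + 8480 + 4 \cdot 81 + 360} - \frac{13846}{102} = \frac{17983}{7632 + 8480 + 324 + 360} - \frac{6923}{51} = \frac{17983}{16796} - \frac{6923}{51} = - \frac{399175}{2964}$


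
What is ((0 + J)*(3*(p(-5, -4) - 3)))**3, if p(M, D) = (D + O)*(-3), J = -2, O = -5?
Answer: -2985984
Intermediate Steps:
p(M, D) = 15 - 3*D (p(M, D) = (D - 5)*(-3) = (-5 + D)*(-3) = 15 - 3*D)
((0 + J)*(3*(p(-5, -4) - 3)))**3 = ((0 - 2)*(3*((15 - 3*(-4)) - 3)))**3 = (-6*((15 + 12) - 3))**3 = (-6*(27 - 3))**3 = (-6*24)**3 = (-2*72)**3 = (-144)**3 = -2985984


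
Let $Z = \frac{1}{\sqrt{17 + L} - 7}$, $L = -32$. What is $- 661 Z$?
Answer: $\frac{4627}{64} + \frac{661 i \sqrt{15}}{64} \approx 72.297 + 40.001 i$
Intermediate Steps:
$Z = \frac{1}{-7 + i \sqrt{15}}$ ($Z = \frac{1}{\sqrt{17 - 32} - 7} = \frac{1}{\sqrt{-15} - 7} = \frac{1}{i \sqrt{15} - 7} = \frac{1}{-7 + i \sqrt{15}} \approx -0.10938 - 0.060515 i$)
$- 661 Z = - 661 \left(- \frac{7}{64} - \frac{i \sqrt{15}}{64}\right) = \frac{4627}{64} + \frac{661 i \sqrt{15}}{64}$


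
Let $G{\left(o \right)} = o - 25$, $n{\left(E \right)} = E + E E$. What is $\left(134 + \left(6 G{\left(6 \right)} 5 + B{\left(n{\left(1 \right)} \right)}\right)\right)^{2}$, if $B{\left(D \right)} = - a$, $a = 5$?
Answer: $194481$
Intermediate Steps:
$n{\left(E \right)} = E + E^{2}$
$G{\left(o \right)} = -25 + o$ ($G{\left(o \right)} = o - 25 = -25 + o$)
$B{\left(D \right)} = -5$ ($B{\left(D \right)} = \left(-1\right) 5 = -5$)
$\left(134 + \left(6 G{\left(6 \right)} 5 + B{\left(n{\left(1 \right)} \right)}\right)\right)^{2} = \left(134 + \left(6 \left(-25 + 6\right) 5 - 5\right)\right)^{2} = \left(134 + \left(6 \left(-19\right) 5 - 5\right)\right)^{2} = \left(134 - 575\right)^{2} = \left(-441\right)^{2} = 194481$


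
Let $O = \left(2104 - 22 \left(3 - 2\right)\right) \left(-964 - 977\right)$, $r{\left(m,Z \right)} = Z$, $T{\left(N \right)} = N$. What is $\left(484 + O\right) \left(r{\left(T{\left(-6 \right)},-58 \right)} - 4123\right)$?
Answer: $16894074718$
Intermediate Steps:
$O = -4041162$ ($O = \left(2104 - 22\right) \left(-1941\right) = 2082 \left(-1941\right) = -4041162$)
$\left(484 + O\right) \left(r{\left(T{\left(-6 \right)},-58 \right)} - 4123\right) = \left(484 - 4041162\right) \left(-58 - 4123\right) = \left(-4040678\right) \left(-4181\right) = 16894074718$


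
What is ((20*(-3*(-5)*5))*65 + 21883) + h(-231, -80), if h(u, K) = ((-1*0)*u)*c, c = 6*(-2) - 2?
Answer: 119383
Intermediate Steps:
c = -14 (c = -12 - 2 = -14)
h(u, K) = 0 (h(u, K) = ((-1*0)*u)*(-14) = (0*u)*(-14) = 0*(-14) = 0)
((20*(-3*(-5)*5))*65 + 21883) + h(-231, -80) = ((20*(-3*(-5)*5))*65 + 21883) + 0 = ((20*(15*5))*65 + 21883) + 0 = ((20*75)*65 + 21883) + 0 = (1500*65 + 21883) + 0 = (97500 + 21883) + 0 = 119383 + 0 = 119383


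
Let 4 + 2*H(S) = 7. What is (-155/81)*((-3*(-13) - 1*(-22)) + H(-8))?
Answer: -19375/162 ≈ -119.60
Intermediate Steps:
H(S) = 3/2 (H(S) = -2 + (½)*7 = -2 + 7/2 = 3/2)
(-155/81)*((-3*(-13) - 1*(-22)) + H(-8)) = (-155/81)*((-3*(-13) - 1*(-22)) + 3/2) = (-155*1/81)*((39 + 22) + 3/2) = -155*(61 + 3/2)/81 = -155/81*125/2 = -19375/162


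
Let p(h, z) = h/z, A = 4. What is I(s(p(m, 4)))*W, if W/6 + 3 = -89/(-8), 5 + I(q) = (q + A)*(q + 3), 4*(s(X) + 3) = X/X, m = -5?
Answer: -14625/64 ≈ -228.52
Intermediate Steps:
s(X) = -11/4 (s(X) = -3 + (X/X)/4 = -3 + (¼)*1 = -3 + ¼ = -11/4)
I(q) = -5 + (3 + q)*(4 + q) (I(q) = -5 + (q + 4)*(q + 3) = -5 + (4 + q)*(3 + q) = -5 + (3 + q)*(4 + q))
W = 195/4 (W = -18 + 6*(-89/(-8)) = -18 + 6*(-89*(-⅛)) = -18 + 6*(89/8) = -18 + 267/4 = 195/4 ≈ 48.750)
I(s(p(m, 4)))*W = (7 + (-11/4)² + 7*(-11/4))*(195/4) = (7 + 121/16 - 77/4)*(195/4) = -75/16*195/4 = -14625/64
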